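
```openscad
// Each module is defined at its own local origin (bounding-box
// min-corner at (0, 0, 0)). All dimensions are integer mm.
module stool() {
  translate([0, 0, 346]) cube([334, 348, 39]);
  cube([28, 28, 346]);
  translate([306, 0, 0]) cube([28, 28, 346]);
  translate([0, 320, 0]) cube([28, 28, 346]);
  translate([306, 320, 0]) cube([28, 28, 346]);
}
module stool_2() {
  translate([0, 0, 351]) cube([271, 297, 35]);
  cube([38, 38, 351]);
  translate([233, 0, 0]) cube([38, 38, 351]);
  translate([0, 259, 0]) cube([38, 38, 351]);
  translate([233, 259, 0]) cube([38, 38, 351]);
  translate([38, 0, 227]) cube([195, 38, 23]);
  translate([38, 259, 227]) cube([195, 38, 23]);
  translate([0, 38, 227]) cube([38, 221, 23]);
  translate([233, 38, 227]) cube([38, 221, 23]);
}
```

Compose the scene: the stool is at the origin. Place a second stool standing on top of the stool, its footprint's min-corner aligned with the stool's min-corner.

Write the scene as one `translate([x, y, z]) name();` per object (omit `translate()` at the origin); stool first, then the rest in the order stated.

stool();
translate([0, 0, 385]) stool_2();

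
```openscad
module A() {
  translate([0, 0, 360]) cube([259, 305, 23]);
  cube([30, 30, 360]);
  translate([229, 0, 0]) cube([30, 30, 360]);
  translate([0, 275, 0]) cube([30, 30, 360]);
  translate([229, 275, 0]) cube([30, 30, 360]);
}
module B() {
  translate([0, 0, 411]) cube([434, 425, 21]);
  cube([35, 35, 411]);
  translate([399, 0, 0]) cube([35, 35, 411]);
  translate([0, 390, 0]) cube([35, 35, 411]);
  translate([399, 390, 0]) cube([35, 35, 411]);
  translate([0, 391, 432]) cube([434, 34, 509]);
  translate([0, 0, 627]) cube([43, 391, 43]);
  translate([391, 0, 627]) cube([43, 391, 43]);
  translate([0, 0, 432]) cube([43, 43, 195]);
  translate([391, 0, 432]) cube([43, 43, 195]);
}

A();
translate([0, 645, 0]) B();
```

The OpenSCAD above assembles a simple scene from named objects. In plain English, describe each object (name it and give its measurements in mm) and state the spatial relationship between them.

A is a four-legged stool. The seat is 259×305 mm, 23 mm thick, top at z = 383 mm. It stands on four square legs, each 30×30 mm in cross-section, from z = 0 to the seat underside, each flush with a corner of the seat.

B is a chair: 434×425 mm seat, 21 mm thick, top at z = 432 mm, on four 35 mm square corner legs flush with the seat edges. A 34 mm thick backrest slab spans the full seat width, extending 509 mm above the seat top, its back face flush with the seat's +y edge. Two armrests of 43×43 mm section run along each side from the seat's front edge to the front of the backrest, top faces 238 mm above the seat top and outer faces flush with the seat's x-edges; a 43×43 mm post under the front of each armrest stands on the seat at the front corner.

The chair is on the floor beside the stool on its +y side.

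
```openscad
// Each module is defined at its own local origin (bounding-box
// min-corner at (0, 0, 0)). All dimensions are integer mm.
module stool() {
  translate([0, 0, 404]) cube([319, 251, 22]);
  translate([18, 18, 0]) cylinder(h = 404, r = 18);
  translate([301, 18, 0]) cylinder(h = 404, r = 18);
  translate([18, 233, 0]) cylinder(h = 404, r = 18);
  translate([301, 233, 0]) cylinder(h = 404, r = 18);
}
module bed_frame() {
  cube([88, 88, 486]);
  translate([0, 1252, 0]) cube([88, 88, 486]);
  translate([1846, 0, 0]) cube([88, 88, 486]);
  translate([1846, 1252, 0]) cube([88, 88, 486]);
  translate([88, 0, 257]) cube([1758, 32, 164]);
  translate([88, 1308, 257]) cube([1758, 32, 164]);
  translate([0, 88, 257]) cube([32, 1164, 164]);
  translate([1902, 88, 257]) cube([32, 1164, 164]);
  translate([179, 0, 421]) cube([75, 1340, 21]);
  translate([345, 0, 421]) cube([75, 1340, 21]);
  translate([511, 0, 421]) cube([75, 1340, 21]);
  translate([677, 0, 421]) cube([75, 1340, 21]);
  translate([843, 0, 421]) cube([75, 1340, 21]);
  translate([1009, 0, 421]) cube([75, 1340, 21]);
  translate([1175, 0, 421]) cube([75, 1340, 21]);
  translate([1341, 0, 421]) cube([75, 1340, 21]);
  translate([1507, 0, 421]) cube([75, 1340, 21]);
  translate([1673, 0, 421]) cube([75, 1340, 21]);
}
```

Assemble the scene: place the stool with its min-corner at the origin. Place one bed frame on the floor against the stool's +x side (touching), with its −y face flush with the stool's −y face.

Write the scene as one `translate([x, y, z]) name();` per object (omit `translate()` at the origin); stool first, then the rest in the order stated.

stool();
translate([319, 0, 0]) bed_frame();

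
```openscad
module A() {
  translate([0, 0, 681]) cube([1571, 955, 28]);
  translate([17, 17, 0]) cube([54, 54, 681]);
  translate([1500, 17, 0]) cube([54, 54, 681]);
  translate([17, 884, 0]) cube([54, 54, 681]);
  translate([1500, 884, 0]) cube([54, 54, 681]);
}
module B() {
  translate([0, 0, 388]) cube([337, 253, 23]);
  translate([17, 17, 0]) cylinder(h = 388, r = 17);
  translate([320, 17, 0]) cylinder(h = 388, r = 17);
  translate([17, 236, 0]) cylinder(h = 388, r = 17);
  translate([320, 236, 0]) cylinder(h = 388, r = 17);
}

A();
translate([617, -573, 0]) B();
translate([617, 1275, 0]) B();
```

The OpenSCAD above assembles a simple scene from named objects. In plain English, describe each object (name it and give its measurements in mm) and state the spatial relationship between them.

A is a table with a 1571×955 mm rectangular top, 28 mm thick, top surface at z = 709 mm, supported by four 54×54 mm square legs, each inset 17 mm from the nearest pair of top edges, running from the floor.

B is a four-legged stool. The seat is 337×253 mm, 23 mm thick, top at z = 411 mm. It stands on four round legs, each 34 mm in diameter, from z = 0 to the seat underside, each leg's axis is inset half a diameter from the nearest pair of seat edges (so the leg's bounding box is flush with the corner).

Two stools sit around the table at the −y, +y sides.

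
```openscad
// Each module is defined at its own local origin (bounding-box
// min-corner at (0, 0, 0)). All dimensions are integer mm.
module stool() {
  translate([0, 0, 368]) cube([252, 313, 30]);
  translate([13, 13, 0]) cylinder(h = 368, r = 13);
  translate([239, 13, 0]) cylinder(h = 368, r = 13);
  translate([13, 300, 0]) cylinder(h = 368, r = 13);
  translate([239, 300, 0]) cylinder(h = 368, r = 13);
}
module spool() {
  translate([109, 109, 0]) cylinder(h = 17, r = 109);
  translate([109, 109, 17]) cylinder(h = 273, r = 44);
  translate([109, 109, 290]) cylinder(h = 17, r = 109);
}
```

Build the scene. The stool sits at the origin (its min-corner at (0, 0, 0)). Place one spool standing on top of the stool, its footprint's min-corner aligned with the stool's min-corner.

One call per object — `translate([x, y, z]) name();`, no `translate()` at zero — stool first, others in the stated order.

stool();
translate([0, 0, 398]) spool();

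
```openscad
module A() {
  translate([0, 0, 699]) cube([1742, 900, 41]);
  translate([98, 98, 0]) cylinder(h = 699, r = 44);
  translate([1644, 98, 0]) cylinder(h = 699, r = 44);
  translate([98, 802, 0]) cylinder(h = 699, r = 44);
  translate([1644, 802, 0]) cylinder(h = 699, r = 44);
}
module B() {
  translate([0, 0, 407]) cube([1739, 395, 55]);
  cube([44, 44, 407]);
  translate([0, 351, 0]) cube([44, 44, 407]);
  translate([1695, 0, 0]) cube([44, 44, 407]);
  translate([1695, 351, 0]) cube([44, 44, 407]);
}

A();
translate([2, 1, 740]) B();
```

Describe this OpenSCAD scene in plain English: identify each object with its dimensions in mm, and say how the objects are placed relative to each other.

A is a table with a 1742×900 mm rectangular top, 41 mm thick, top surface at z = 740 mm, supported by four round legs of 88 mm diameter, each leg's bounding box inset 54 mm from the nearest pair of top edges, running from the floor.

B is a long wooden bench with a 1739 mm (x) × 395 mm (y) seat, 55 mm thick, its top surface 462 mm above the floor. Four 44 mm square legs at the seat corners, flush with the edges, run from z = 0 to the seat underside.

The bench is on top of the table.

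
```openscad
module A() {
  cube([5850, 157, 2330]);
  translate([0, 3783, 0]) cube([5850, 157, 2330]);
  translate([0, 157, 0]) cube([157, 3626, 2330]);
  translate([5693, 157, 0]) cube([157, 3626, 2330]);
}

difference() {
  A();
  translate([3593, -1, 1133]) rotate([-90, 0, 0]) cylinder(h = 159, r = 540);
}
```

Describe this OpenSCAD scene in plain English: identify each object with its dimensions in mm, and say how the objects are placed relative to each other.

A is a box-shaped house frame (walls only): outside footprint 5850×3940 mm, wall height 2330 mm, wall thickness 157 mm. The two y-facing walls run the full x-width; the two x-facing walls fit between the inner faces of the y-facing walls.

The house frame has a circular hole of radius 540 mm through its front wall, centred at (x = 3593, z = 1133).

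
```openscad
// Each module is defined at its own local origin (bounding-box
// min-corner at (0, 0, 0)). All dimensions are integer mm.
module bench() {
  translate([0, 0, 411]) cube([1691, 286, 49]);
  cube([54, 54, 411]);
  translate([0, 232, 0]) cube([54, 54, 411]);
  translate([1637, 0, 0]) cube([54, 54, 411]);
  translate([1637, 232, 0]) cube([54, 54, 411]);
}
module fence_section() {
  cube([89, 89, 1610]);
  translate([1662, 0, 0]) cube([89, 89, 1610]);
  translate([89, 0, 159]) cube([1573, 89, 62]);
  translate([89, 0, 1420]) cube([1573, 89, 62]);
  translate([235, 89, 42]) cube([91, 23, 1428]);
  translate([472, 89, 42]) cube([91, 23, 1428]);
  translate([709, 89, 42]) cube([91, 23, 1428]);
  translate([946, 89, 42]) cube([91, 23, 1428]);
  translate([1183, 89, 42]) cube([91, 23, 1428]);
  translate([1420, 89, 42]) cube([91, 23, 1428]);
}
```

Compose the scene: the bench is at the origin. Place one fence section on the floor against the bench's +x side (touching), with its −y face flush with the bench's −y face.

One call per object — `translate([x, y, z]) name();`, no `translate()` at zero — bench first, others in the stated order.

bench();
translate([1691, 0, 0]) fence_section();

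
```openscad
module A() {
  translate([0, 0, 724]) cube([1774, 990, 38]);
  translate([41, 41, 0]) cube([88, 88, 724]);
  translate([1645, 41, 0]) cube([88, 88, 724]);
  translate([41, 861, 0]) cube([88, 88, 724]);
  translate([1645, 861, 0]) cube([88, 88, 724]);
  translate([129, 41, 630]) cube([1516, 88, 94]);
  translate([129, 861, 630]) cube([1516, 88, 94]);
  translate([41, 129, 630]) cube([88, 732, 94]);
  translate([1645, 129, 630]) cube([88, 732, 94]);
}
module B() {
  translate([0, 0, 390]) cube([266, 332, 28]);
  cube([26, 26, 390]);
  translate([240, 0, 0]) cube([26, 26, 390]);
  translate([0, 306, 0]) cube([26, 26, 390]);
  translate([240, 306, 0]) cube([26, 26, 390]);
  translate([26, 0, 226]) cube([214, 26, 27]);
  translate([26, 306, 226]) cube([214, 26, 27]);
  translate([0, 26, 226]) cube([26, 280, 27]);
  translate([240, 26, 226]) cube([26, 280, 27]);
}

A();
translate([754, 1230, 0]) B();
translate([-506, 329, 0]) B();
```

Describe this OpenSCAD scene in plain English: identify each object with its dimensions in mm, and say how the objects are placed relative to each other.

A is a table with a 1774×990 mm rectangular top, 38 mm thick, top surface at z = 762 mm, supported by four 88×88 mm square legs, each inset 41 mm from the nearest pair of top edges, running from the floor. Four apron rails, 88 mm thick and 94 mm tall, run between adjacent legs with their top edges flush with the underside of the top and their outer faces flush with the legs' outer faces.

B is a four-legged stool. The seat is a 266×332×28 mm slab whose top surface is at z = 418 mm; four square legs, each 26×26 mm in cross-section, run from the floor (z = 0) to the underside of the seat, each flush with a corner of the seat. Four stretchers, 26 mm wide and 27 mm tall, connect adjacent legs with their undersides at z = 226 mm, each running between the inner faces of the legs it joins and aligned with the legs' outer faces on the other axis.

Two stools sit around the table at the +y, −x sides.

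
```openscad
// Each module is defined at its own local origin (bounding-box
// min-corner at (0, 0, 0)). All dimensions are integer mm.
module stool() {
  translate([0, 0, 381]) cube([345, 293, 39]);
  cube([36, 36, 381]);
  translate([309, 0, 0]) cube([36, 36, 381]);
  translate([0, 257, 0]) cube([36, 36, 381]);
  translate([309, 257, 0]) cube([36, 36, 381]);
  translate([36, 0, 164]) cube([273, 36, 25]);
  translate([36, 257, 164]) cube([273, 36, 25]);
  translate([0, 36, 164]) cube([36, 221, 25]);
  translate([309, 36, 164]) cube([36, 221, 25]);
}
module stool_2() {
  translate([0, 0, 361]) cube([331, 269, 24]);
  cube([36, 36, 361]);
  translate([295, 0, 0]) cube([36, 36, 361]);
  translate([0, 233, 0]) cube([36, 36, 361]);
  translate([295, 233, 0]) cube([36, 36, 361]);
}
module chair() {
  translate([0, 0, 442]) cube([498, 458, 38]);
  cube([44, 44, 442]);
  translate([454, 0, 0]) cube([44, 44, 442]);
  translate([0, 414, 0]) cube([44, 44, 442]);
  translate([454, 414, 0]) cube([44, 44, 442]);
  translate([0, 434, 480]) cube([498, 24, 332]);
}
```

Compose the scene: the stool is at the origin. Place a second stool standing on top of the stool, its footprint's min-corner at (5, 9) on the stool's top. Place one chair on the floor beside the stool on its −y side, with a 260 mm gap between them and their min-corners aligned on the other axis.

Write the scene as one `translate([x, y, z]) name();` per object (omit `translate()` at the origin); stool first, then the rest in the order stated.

stool();
translate([5, 9, 420]) stool_2();
translate([0, -718, 0]) chair();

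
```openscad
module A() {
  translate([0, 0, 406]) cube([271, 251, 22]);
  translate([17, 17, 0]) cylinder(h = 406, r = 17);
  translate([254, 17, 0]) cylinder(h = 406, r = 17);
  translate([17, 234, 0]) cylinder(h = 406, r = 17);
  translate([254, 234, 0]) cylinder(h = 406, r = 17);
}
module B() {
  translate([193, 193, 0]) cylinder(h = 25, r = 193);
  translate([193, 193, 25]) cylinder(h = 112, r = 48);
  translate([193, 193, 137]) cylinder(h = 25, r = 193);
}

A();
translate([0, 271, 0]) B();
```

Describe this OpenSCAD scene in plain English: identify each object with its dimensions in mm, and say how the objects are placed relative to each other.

A is a four-legged stool. The seat is a 271×251×22 mm slab whose top surface is at z = 428 mm; four round legs, each 34 mm in diameter, run from the floor (z = 0) to the underside of the seat, each leg's axis is inset half a diameter from the nearest pair of seat edges (so the leg's bounding box is flush with the corner).

B is a spool: two coaxial disc flanges of radius 193 mm and thickness 25 mm, joined by a core cylinder of radius 48 mm and height 112 mm. The lower flange rests on z = 0 and the three cylinders share a vertical axis.

The spool is on the floor beside the stool on its +y side.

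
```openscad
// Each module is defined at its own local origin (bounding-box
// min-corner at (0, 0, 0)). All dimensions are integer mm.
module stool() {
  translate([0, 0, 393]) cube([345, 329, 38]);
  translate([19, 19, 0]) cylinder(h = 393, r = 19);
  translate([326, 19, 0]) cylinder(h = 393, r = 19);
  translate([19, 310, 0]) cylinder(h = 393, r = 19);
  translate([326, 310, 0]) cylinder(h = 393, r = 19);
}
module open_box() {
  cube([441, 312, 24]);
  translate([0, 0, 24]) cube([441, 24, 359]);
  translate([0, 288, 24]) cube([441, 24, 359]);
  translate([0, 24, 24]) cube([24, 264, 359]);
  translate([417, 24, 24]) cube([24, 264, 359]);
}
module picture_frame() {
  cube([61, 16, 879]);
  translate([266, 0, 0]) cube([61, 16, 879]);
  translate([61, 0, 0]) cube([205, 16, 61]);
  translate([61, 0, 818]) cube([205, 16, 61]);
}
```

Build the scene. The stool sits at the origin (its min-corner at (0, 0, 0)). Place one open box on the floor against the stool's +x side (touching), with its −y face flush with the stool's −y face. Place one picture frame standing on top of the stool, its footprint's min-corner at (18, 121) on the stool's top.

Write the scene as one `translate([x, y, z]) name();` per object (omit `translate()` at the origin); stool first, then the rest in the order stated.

stool();
translate([345, 0, 0]) open_box();
translate([18, 121, 431]) picture_frame();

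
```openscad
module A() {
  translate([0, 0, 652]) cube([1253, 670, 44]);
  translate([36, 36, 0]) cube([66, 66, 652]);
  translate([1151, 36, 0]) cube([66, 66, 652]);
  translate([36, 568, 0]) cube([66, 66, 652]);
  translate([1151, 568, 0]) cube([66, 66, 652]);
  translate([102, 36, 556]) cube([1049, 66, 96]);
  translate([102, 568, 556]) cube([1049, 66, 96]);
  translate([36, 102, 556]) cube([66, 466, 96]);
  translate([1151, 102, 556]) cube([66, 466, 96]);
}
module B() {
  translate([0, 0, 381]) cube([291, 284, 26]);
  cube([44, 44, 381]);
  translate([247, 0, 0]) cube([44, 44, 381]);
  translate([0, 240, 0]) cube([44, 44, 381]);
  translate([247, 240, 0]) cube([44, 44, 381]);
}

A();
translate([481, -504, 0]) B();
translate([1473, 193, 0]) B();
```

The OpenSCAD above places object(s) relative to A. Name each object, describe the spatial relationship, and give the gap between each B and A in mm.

A is a table. B is a stool. Two stools sit around the table at the −y, +x sides. The gap between each stool and the table is 220 mm.

Each stool's nearest face is 220 mm from the table's bounding box.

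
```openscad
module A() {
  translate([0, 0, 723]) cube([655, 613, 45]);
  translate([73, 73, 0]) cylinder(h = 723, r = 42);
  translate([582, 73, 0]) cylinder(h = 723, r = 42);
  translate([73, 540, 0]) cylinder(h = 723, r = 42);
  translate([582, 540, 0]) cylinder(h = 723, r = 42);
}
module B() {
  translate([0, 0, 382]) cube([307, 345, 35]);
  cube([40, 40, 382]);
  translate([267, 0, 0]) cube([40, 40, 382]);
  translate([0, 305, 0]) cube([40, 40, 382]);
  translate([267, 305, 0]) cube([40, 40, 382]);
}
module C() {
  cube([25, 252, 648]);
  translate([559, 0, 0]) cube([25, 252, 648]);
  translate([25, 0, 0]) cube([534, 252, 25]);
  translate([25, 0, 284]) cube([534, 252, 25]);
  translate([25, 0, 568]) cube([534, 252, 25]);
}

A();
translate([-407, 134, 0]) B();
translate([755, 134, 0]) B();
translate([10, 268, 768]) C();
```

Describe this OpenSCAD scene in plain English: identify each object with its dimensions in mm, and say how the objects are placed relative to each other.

A is a rectangular dining table. The top is 655×613×45 mm with its upper surface at z = 768 mm. It stands on four round legs of 84 mm diameter, each leg's bounding box inset 31 mm from the nearest pair of top edges, running from the floor to the underside of the top.

B is a four-legged stool. The seat is 307×345 mm, 35 mm thick, top at z = 417 mm. It stands on four square legs, each 40×40 mm in cross-section, from z = 0 to the seat underside, each flush with a corner of the seat.

C is an open bookshelf. Two side panels, each 25 mm thick, 252 mm deep and 648 mm tall, stand 584 mm apart (outside-to-outside). Between them sit 3 shelves, each 25 mm thick and 252 mm deep, spanning the full gap between the sides. The bottom shelf rests on the floor (its underside at z = 0) and the clear gap between one shelf's top and the next shelf's underside is 259 mm.

Two stools sit around the table at the −x, +x sides. The bookshelf is on top of the table.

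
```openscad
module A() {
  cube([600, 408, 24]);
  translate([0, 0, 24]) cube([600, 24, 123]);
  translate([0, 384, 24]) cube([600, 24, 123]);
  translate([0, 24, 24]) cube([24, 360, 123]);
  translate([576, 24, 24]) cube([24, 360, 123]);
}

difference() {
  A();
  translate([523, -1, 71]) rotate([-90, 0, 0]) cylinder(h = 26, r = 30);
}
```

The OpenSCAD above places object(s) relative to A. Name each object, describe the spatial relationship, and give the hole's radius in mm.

The subtracted cylinder has r = 30 mm.

A is an open box. The open box has a circular hole through its front wall. The hole's radius is 30 mm.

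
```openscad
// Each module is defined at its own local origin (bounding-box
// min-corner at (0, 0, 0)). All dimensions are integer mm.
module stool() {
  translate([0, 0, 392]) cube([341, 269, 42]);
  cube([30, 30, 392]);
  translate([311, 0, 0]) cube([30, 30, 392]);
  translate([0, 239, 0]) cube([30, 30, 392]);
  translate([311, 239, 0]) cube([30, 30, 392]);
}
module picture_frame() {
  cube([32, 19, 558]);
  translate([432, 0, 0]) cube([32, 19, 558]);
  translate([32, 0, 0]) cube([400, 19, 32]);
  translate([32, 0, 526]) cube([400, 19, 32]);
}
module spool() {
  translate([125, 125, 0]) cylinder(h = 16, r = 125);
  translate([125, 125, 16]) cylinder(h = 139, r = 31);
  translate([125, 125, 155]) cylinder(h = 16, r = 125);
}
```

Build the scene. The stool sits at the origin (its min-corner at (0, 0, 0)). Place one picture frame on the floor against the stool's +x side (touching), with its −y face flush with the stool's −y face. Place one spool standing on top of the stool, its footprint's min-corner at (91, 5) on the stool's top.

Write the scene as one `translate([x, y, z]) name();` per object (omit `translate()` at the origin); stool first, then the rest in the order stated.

stool();
translate([341, 0, 0]) picture_frame();
translate([91, 5, 434]) spool();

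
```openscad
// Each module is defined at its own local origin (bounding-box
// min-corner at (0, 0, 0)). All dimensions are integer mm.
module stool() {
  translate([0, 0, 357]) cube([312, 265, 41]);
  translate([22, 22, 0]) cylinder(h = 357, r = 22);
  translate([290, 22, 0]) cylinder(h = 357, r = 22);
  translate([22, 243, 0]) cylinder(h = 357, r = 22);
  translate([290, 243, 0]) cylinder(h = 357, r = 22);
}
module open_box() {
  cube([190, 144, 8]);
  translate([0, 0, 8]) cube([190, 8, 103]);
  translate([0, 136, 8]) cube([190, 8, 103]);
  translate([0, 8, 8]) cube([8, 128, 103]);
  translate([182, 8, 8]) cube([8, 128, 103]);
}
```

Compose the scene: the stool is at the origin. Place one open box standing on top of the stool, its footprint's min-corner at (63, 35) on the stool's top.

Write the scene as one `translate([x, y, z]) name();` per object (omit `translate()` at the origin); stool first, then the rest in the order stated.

stool();
translate([63, 35, 398]) open_box();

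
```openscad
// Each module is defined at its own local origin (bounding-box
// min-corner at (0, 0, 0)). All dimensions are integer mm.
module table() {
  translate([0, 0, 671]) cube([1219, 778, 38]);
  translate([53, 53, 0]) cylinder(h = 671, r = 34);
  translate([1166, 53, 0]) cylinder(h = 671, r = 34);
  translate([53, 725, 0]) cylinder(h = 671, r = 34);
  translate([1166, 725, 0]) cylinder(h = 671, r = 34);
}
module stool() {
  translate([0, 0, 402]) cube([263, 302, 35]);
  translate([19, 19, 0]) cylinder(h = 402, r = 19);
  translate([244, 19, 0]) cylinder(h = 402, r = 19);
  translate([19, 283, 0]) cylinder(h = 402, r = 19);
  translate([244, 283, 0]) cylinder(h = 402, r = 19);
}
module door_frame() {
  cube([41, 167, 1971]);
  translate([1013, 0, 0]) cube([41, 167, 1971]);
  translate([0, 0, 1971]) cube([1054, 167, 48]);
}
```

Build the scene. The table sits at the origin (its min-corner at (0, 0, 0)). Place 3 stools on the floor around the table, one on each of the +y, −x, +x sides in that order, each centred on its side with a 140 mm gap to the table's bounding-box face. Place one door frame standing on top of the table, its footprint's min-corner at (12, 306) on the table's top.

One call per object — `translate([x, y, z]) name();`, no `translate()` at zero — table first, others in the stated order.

table();
translate([478, 918, 0]) stool();
translate([-403, 238, 0]) stool();
translate([1359, 238, 0]) stool();
translate([12, 306, 709]) door_frame();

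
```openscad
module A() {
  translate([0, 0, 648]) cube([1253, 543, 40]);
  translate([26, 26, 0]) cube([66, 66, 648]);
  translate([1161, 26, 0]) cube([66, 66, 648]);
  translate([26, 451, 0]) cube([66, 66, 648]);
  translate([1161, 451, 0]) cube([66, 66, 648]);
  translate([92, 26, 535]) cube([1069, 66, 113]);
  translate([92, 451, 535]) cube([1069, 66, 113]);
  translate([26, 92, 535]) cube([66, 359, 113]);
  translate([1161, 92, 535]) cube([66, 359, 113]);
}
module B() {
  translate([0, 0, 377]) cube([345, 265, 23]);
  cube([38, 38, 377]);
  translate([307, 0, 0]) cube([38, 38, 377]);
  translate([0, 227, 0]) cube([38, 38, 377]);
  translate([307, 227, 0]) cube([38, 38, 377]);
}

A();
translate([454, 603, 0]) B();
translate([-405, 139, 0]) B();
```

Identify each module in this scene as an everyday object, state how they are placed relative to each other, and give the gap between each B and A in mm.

A is a table. B is a stool. Two stools sit around the table at the +y, −x sides. The gap between each stool and the table is 60 mm.

Each stool's nearest face is 60 mm from the table's bounding box.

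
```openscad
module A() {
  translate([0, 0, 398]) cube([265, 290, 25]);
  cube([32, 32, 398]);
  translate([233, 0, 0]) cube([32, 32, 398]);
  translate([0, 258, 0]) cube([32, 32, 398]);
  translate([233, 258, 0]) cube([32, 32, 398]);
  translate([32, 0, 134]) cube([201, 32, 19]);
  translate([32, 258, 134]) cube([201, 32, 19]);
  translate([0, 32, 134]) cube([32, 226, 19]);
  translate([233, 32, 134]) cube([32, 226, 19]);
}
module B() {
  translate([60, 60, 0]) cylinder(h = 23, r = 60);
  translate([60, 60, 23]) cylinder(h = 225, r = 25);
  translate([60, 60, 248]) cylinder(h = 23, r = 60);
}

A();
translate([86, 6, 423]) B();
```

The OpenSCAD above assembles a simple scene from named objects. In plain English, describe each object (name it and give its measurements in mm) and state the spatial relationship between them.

A is a simple wooden stool: a rectangular seat 265 mm (x) by 290 mm (y), 25 mm thick, top face at z = 423 mm, on four square legs, each 32×32 mm in cross-section. The legs rest on z = 0, each flush with a corner of the seat. Four stretchers, 32 mm wide and 19 mm tall, connect adjacent legs with their undersides at z = 134 mm, each running between the inner faces of the legs it joins and aligned with the legs' outer faces on the other axis.

B is a spool: two coaxial disc flanges of radius 60 mm and thickness 23 mm, joined by a core cylinder of radius 25 mm and height 225 mm. The lower flange rests on z = 0 and the three cylinders share a vertical axis.

The spool is on top of the stool.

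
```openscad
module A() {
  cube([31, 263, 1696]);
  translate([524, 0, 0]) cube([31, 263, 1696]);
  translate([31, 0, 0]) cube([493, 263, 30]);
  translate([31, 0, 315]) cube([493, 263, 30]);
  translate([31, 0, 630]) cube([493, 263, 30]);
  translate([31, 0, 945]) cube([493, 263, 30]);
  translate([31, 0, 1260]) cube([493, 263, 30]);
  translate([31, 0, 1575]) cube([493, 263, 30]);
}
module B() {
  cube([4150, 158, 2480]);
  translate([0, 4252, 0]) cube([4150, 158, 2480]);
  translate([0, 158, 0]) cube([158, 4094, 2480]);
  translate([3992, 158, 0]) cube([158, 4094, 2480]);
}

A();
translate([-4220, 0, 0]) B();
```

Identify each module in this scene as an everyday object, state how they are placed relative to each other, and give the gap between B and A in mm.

The house frame's nearest face is 70 mm from the bookshelf's −x face.

A is a bookshelf. B is a house frame. The house frame is on the floor beside the bookshelf on its −x side. The gap between the house frame and the bookshelf is 70 mm.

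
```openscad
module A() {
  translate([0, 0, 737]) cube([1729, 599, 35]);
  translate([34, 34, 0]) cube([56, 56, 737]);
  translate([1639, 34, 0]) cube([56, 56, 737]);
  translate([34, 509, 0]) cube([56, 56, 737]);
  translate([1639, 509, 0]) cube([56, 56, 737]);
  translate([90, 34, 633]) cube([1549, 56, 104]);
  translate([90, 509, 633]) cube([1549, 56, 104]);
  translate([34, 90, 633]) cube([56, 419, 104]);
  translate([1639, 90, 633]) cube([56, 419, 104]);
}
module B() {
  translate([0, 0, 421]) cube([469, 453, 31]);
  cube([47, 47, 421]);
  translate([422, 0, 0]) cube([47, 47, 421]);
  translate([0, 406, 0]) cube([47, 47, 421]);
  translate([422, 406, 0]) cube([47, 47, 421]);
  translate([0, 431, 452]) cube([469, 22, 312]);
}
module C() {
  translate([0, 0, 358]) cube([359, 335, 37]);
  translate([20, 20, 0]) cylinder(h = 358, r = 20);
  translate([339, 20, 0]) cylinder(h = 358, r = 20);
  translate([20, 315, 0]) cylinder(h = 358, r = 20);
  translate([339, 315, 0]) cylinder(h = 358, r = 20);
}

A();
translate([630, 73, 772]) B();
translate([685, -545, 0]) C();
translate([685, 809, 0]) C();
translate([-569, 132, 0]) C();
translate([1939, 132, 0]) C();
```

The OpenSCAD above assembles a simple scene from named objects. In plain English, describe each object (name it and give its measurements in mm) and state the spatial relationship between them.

A is a table: top 1729 mm (x) × 599 mm (y), 35 mm thick, upper face at z = 772 mm, on four 56×56 mm square legs, each inset 34 mm from the nearest pair of top edges, running from z = 0 to the bottom of the top. Four apron rails, 56 mm thick and 104 mm tall, run between adjacent legs with their top edges flush with the underside of the top and their outer faces flush with the legs' outer faces.

B is a chair. The seat is a 469×453×31 mm slab with its top at z = 452 mm, on four 47×47 mm corner legs (flush with the seat edges, standing on z = 0). A flat backrest 22 mm thick, 312 mm tall, spans the full seat width and rises from the seat top along its +y edge, rear face flush with the rear of the seat.

C is a four-legged stool. The seat is 359×335 mm, 37 mm thick, top at z = 395 mm. It stands on four round legs, each 40 mm in diameter, from z = 0 to the seat underside, each leg's axis is inset half a diameter from the nearest pair of seat edges (so the leg's bounding box is flush with the corner).

The chair is on top of the table, centred. Four stools sit around the table at the −y, +y, −x, +x sides.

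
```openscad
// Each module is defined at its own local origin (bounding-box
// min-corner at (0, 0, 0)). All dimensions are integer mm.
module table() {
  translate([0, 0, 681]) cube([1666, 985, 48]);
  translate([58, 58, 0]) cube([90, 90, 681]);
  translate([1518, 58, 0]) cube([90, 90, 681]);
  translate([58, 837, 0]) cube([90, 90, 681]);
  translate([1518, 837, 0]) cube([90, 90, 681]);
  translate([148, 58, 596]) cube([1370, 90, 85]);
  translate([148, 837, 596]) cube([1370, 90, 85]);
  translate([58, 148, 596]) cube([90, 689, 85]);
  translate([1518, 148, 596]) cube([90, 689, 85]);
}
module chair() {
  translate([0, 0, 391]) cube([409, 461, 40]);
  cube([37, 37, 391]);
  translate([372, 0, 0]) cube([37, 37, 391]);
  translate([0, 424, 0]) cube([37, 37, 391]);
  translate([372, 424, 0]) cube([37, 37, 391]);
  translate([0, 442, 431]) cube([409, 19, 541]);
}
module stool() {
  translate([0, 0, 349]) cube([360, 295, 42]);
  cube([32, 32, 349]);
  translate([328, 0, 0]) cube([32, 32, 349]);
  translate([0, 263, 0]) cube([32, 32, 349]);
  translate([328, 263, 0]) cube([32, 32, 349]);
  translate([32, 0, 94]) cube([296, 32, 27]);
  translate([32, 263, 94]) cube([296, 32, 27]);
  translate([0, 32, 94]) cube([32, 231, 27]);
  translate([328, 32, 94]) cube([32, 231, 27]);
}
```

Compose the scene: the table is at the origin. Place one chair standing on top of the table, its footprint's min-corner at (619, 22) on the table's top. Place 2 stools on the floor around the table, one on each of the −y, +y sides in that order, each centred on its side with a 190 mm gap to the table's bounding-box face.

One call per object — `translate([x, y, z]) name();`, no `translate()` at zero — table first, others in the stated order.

table();
translate([619, 22, 729]) chair();
translate([653, -485, 0]) stool();
translate([653, 1175, 0]) stool();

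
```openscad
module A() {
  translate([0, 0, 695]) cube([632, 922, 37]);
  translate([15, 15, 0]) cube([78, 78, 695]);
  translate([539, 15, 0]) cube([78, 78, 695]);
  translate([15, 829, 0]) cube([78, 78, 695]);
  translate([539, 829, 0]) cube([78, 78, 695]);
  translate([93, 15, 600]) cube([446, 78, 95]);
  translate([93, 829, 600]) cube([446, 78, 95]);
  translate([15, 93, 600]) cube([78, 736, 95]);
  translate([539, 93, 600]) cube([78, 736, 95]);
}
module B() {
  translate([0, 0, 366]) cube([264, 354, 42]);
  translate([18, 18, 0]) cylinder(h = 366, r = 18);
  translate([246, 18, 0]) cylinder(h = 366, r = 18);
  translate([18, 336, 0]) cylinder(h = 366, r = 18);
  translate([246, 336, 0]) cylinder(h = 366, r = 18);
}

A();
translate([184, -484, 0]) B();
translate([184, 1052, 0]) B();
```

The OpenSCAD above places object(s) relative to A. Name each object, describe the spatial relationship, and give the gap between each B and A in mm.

Each stool's nearest face is 130 mm from the table's bounding box.

A is a table. B is a stool. Two stools sit around the table at the −y, +y sides. The gap between each stool and the table is 130 mm.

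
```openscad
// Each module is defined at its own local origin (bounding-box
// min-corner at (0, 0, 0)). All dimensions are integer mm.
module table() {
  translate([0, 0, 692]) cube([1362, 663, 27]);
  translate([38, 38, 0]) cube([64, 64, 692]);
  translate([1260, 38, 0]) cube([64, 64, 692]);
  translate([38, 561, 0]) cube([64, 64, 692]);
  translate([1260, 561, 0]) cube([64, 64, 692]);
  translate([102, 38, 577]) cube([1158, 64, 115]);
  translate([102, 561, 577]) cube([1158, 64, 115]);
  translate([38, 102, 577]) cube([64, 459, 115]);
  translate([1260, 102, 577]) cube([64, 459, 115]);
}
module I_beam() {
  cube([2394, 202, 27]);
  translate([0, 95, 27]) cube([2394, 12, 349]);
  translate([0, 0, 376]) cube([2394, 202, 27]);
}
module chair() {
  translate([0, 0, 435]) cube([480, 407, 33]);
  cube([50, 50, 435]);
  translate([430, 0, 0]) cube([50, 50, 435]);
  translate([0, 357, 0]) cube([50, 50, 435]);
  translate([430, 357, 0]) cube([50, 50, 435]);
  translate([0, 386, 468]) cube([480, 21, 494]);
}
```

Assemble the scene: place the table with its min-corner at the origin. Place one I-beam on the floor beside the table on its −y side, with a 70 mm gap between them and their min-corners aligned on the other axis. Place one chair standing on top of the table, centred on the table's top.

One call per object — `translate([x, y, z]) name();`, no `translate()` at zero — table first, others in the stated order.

table();
translate([0, -272, 0]) I_beam();
translate([441, 128, 719]) chair();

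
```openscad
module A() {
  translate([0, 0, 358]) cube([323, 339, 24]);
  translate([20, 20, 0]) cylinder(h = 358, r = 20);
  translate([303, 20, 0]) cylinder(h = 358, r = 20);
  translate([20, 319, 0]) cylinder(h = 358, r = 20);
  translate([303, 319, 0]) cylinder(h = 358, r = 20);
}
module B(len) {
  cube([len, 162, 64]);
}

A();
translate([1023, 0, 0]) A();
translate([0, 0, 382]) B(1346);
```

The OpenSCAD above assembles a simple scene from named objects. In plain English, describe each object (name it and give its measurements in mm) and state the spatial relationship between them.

A is a simple wooden stool: a rectangular seat 323 mm (x) by 339 mm (y), 24 mm thick, top face at z = 382 mm, on four round legs, each 40 mm in diameter. The legs rest on z = 0, each leg's axis is inset half a diameter from the nearest pair of seat edges (so the leg's bounding box is flush with the corner).

B is a rectangular beam 1346 mm long (x), 162 mm deep (y), 64 mm thick (z).

The beam spans the tops of two stools placed 700 mm apart, resting at z = 382 mm.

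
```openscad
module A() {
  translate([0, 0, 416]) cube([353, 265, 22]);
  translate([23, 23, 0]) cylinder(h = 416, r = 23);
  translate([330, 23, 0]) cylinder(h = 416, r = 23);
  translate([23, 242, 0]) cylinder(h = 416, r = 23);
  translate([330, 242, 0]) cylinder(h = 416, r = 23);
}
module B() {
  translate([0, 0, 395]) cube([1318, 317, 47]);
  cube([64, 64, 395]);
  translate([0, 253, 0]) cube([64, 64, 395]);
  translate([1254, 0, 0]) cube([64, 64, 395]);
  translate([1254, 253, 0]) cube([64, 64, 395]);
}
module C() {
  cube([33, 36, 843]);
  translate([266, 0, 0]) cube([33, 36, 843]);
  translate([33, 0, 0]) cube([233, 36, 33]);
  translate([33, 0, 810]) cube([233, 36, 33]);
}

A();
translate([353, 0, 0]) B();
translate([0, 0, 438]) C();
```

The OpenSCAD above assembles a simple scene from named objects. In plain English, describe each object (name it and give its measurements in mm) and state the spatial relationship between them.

A is a simple wooden stool: a rectangular seat 353 mm (x) by 265 mm (y), 22 mm thick, top face at z = 438 mm, on four round legs, each 46 mm in diameter. The legs rest on z = 0, each leg's axis is inset half a diameter from the nearest pair of seat edges (so the leg's bounding box is flush with the corner).

B is a bench: a 1318×317 mm seat slab, 47 mm thick, top at z = 442 mm, on four 64×64 mm square legs flush with the seat corners and standing on z = 0.

C is a picture frame with a 233×777 mm rectangular opening (x by z) and a uniform 33 mm border on every side. Frame depth is 36 mm along y. It is built from two vertical stiles running the full outside height and two horizontal rails spanning the gap between the stiles.

The bench is against the stool's +x side, with their −y faces flush. The picture frame is on top of the stool.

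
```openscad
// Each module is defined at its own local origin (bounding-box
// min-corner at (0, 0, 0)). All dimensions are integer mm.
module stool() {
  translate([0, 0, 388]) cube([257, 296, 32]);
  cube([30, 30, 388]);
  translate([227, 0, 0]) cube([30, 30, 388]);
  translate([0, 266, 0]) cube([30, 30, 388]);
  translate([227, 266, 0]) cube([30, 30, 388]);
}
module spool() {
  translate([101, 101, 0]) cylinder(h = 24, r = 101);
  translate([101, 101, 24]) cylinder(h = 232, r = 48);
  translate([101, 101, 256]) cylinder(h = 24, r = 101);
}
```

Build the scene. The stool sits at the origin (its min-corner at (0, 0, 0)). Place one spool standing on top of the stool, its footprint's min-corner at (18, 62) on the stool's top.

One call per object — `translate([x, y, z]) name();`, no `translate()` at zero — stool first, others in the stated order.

stool();
translate([18, 62, 420]) spool();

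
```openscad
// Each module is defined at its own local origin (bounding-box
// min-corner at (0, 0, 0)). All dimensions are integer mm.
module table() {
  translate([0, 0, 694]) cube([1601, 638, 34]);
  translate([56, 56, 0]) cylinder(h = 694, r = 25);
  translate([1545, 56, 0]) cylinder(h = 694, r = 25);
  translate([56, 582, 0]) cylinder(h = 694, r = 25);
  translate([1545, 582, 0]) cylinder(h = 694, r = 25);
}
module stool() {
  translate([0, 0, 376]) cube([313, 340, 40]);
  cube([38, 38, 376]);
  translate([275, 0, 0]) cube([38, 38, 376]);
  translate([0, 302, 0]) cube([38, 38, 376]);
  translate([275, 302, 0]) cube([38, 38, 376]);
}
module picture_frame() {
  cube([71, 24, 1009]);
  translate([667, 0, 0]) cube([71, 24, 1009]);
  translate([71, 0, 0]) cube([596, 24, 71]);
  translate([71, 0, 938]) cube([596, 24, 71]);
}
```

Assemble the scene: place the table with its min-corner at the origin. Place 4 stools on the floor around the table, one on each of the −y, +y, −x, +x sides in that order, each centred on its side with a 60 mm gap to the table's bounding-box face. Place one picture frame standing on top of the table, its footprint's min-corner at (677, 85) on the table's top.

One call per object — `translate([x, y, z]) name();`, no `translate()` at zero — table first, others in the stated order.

table();
translate([644, -400, 0]) stool();
translate([644, 698, 0]) stool();
translate([-373, 149, 0]) stool();
translate([1661, 149, 0]) stool();
translate([677, 85, 728]) picture_frame();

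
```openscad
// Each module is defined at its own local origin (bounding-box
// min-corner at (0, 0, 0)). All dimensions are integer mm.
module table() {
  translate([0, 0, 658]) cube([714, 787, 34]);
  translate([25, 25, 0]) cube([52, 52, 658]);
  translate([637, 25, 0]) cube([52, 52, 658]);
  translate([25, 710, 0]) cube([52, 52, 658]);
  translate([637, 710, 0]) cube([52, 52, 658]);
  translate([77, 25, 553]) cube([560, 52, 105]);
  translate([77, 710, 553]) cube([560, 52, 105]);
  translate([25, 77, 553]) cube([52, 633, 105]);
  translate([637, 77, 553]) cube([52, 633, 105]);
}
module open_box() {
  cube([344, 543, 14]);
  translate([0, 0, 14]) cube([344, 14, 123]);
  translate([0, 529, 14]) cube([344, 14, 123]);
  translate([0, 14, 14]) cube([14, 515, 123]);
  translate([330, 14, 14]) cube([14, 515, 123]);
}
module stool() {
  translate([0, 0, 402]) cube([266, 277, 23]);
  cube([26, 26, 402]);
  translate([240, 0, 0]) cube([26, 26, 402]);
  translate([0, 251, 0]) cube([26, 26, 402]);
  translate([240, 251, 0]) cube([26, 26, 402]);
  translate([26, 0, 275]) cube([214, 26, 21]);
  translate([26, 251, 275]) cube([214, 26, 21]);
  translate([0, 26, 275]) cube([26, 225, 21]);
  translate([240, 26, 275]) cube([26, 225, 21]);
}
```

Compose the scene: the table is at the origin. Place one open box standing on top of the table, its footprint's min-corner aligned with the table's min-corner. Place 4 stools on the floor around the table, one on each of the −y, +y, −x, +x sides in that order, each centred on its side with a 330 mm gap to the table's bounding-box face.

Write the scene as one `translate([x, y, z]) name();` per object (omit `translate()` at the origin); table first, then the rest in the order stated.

table();
translate([0, 0, 692]) open_box();
translate([224, -607, 0]) stool();
translate([224, 1117, 0]) stool();
translate([-596, 255, 0]) stool();
translate([1044, 255, 0]) stool();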